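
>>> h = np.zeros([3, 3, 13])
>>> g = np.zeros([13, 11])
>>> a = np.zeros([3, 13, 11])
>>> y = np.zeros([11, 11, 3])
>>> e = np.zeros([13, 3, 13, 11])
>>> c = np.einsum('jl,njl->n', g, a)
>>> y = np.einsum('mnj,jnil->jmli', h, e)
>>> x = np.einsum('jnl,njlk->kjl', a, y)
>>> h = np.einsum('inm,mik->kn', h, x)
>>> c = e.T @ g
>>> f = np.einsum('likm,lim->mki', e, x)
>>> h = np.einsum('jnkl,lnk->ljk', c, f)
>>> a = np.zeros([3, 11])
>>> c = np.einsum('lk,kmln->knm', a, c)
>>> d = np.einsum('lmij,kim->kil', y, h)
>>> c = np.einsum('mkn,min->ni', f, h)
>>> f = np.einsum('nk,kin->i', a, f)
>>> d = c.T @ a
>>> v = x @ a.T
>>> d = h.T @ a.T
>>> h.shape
(11, 11, 3)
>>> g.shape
(13, 11)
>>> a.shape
(3, 11)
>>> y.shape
(13, 3, 11, 13)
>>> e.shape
(13, 3, 13, 11)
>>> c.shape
(3, 11)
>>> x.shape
(13, 3, 11)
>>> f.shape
(13,)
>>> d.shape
(3, 11, 3)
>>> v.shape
(13, 3, 3)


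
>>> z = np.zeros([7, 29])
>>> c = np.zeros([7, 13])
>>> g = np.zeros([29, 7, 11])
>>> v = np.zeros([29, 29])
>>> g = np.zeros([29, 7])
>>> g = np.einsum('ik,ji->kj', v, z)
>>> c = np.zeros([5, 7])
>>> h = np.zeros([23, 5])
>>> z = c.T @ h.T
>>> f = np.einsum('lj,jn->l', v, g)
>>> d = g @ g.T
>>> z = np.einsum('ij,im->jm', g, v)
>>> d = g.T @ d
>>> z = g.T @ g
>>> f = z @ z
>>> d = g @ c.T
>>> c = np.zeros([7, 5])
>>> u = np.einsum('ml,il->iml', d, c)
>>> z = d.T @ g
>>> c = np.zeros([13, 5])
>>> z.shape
(5, 7)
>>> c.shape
(13, 5)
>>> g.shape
(29, 7)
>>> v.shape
(29, 29)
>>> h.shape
(23, 5)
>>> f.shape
(7, 7)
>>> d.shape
(29, 5)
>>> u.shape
(7, 29, 5)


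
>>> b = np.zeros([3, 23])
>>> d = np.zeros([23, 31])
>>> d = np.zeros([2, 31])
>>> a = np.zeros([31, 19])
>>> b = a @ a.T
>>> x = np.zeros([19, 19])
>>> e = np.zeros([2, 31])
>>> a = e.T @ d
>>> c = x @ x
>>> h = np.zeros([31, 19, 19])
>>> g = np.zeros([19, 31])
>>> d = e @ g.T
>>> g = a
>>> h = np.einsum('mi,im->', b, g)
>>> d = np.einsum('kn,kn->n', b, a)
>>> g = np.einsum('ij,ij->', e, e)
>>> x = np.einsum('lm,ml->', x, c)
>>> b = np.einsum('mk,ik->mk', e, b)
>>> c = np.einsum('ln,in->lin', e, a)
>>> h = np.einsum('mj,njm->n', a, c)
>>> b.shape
(2, 31)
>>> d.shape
(31,)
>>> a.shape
(31, 31)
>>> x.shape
()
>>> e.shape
(2, 31)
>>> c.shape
(2, 31, 31)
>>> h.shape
(2,)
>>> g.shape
()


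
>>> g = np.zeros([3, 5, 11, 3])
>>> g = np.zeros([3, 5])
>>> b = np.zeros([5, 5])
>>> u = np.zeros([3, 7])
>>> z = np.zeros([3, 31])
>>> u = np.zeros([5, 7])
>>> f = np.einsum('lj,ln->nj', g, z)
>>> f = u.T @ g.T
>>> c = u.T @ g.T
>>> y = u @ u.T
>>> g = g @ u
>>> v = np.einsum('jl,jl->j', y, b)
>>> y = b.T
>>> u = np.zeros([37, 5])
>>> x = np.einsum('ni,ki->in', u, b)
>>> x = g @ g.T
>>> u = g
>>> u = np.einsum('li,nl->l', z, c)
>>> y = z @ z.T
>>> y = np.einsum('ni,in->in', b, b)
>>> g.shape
(3, 7)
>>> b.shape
(5, 5)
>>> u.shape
(3,)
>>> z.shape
(3, 31)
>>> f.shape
(7, 3)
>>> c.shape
(7, 3)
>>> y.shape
(5, 5)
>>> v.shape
(5,)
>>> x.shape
(3, 3)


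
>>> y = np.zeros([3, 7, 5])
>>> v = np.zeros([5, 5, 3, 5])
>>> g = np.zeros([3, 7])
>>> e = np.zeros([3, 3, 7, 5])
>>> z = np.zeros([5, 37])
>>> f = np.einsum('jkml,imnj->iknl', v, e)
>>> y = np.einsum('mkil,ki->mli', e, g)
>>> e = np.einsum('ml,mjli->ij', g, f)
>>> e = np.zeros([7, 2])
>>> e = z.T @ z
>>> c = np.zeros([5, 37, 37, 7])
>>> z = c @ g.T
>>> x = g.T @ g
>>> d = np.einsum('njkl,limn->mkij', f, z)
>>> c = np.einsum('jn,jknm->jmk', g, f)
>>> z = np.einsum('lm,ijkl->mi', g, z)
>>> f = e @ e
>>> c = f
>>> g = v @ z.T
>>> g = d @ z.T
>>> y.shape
(3, 5, 7)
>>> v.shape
(5, 5, 3, 5)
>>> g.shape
(37, 7, 37, 7)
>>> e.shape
(37, 37)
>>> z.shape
(7, 5)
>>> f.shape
(37, 37)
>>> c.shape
(37, 37)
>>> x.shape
(7, 7)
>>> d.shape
(37, 7, 37, 5)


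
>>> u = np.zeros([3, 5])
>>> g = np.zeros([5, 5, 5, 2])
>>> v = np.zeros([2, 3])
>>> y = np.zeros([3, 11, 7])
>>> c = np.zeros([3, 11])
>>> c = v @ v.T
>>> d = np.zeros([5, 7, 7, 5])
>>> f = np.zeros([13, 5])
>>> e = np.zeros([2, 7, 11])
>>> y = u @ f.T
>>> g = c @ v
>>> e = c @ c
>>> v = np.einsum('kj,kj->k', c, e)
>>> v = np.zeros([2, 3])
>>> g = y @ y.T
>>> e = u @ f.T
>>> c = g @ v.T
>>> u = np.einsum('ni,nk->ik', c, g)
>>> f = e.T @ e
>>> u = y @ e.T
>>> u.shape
(3, 3)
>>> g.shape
(3, 3)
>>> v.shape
(2, 3)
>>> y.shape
(3, 13)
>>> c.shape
(3, 2)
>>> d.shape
(5, 7, 7, 5)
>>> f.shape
(13, 13)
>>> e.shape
(3, 13)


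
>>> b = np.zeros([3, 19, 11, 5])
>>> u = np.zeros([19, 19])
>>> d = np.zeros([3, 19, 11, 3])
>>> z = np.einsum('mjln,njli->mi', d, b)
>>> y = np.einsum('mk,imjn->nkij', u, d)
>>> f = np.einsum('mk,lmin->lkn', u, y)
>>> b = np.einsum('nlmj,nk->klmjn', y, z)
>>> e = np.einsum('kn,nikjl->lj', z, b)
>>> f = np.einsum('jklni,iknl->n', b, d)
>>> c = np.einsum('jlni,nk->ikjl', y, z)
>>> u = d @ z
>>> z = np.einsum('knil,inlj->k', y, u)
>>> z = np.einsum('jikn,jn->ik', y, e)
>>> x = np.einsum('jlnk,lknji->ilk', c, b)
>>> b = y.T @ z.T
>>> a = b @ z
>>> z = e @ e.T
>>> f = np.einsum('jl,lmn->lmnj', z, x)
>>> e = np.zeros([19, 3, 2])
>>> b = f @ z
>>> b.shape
(3, 5, 19, 3)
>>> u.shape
(3, 19, 11, 5)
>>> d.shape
(3, 19, 11, 3)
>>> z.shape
(3, 3)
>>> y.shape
(3, 19, 3, 11)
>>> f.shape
(3, 5, 19, 3)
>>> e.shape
(19, 3, 2)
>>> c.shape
(11, 5, 3, 19)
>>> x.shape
(3, 5, 19)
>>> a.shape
(11, 3, 19, 3)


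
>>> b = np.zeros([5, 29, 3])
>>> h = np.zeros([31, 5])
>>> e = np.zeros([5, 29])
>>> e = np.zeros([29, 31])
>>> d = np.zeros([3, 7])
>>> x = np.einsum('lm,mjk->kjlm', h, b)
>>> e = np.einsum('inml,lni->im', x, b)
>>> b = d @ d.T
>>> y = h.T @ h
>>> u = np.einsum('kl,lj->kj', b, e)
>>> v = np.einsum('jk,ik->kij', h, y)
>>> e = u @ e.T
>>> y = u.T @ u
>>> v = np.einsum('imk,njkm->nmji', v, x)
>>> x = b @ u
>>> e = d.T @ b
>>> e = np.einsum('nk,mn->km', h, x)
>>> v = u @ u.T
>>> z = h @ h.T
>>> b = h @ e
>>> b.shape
(31, 3)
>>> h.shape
(31, 5)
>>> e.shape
(5, 3)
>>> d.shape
(3, 7)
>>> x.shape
(3, 31)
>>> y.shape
(31, 31)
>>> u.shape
(3, 31)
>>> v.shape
(3, 3)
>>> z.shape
(31, 31)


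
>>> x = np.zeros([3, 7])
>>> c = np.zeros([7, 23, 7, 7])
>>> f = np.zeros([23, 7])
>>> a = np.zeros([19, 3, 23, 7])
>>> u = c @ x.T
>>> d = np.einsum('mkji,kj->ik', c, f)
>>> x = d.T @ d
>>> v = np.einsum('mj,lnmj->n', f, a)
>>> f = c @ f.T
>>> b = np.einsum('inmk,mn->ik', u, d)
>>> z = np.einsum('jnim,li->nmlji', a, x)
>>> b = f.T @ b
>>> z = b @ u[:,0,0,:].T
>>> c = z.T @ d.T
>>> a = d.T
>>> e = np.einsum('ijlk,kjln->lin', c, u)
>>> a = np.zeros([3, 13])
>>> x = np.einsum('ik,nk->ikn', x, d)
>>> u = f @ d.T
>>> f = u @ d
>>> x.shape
(23, 23, 7)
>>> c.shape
(7, 23, 7, 7)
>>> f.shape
(7, 23, 7, 23)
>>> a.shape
(3, 13)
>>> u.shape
(7, 23, 7, 7)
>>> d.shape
(7, 23)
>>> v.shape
(3,)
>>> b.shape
(23, 7, 23, 3)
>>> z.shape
(23, 7, 23, 7)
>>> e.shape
(7, 7, 3)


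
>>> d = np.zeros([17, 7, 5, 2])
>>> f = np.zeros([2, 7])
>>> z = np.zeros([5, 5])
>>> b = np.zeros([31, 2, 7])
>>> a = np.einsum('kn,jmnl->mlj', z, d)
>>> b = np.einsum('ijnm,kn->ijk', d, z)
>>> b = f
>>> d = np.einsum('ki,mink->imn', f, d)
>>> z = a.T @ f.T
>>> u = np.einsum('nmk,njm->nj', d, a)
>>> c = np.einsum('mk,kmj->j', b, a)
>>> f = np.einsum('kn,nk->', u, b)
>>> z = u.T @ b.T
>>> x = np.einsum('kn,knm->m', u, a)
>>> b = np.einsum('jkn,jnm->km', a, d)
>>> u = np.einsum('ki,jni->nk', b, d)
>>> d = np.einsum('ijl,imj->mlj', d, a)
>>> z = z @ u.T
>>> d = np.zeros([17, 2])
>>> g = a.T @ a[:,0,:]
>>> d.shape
(17, 2)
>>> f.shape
()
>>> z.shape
(2, 17)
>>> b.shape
(2, 5)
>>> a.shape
(7, 2, 17)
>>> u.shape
(17, 2)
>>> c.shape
(17,)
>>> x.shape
(17,)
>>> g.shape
(17, 2, 17)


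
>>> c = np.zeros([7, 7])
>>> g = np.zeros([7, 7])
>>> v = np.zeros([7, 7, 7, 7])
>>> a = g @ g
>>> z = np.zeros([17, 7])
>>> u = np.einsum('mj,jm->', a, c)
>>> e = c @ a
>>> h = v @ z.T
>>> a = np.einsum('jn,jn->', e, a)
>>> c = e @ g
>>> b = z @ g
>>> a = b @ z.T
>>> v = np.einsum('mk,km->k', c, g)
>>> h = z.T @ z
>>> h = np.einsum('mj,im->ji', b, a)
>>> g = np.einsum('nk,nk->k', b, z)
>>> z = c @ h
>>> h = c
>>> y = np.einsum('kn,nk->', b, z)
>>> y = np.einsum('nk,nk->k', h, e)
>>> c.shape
(7, 7)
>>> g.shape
(7,)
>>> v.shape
(7,)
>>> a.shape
(17, 17)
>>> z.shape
(7, 17)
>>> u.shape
()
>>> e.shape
(7, 7)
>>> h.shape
(7, 7)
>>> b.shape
(17, 7)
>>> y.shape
(7,)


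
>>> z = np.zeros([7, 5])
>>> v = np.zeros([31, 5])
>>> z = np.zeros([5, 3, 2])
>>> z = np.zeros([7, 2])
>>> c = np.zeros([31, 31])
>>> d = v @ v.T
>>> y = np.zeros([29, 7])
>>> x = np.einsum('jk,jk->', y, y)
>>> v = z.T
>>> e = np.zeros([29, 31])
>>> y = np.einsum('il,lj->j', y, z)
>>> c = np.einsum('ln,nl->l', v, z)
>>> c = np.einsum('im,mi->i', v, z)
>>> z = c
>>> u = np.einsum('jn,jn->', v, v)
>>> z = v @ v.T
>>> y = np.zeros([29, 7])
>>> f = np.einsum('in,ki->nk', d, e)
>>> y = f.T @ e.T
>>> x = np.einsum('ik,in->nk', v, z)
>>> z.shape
(2, 2)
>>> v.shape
(2, 7)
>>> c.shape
(2,)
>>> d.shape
(31, 31)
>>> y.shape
(29, 29)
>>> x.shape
(2, 7)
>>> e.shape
(29, 31)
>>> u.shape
()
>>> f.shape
(31, 29)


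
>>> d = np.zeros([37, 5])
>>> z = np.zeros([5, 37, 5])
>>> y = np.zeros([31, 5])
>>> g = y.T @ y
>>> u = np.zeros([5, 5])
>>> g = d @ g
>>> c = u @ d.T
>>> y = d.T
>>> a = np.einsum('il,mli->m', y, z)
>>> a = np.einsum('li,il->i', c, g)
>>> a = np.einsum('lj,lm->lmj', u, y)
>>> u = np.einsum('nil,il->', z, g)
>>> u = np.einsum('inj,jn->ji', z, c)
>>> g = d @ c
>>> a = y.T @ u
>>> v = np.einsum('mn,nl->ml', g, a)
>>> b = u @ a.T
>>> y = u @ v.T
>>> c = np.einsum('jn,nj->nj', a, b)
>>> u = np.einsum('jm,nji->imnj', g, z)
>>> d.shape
(37, 5)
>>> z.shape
(5, 37, 5)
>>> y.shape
(5, 37)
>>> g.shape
(37, 37)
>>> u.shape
(5, 37, 5, 37)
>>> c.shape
(5, 37)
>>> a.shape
(37, 5)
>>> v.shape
(37, 5)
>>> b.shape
(5, 37)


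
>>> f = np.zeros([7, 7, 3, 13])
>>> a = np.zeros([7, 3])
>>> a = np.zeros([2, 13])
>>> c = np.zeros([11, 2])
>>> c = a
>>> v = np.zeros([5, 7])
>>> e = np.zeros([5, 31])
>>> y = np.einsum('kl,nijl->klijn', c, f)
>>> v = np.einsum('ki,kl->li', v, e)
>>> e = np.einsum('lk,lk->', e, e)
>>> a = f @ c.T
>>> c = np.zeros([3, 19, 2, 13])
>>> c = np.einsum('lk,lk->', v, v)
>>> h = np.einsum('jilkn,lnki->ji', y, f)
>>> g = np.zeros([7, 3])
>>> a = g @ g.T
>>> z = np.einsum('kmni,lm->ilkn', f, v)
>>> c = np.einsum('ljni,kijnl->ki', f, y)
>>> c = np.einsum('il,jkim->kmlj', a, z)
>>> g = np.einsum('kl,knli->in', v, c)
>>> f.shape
(7, 7, 3, 13)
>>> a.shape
(7, 7)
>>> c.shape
(31, 3, 7, 13)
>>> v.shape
(31, 7)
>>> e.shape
()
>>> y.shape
(2, 13, 7, 3, 7)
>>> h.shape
(2, 13)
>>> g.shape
(13, 3)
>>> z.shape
(13, 31, 7, 3)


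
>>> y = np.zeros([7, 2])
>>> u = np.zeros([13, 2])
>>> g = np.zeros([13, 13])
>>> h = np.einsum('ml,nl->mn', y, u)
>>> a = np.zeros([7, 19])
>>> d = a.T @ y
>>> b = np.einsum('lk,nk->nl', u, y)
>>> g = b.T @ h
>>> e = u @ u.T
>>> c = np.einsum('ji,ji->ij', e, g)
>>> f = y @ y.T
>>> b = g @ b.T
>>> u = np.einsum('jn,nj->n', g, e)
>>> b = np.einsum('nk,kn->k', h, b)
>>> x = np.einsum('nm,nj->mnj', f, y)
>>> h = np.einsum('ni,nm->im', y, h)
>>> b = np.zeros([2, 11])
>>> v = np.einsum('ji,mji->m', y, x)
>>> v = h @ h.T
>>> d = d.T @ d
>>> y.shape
(7, 2)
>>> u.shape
(13,)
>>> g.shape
(13, 13)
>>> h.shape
(2, 13)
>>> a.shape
(7, 19)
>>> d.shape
(2, 2)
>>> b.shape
(2, 11)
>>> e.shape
(13, 13)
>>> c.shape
(13, 13)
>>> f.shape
(7, 7)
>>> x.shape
(7, 7, 2)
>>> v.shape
(2, 2)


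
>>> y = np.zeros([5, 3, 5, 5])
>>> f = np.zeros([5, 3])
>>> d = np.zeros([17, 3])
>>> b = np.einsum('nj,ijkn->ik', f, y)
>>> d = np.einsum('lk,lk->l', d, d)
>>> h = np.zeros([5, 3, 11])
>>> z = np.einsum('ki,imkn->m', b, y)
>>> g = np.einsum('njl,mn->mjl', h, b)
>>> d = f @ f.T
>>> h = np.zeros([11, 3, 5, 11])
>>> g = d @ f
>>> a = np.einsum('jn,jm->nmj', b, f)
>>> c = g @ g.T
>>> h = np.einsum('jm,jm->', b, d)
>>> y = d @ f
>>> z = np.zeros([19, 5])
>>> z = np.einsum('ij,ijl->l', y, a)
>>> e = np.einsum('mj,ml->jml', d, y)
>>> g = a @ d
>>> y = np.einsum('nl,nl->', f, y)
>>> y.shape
()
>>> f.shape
(5, 3)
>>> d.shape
(5, 5)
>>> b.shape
(5, 5)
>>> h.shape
()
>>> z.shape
(5,)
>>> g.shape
(5, 3, 5)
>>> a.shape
(5, 3, 5)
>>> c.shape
(5, 5)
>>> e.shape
(5, 5, 3)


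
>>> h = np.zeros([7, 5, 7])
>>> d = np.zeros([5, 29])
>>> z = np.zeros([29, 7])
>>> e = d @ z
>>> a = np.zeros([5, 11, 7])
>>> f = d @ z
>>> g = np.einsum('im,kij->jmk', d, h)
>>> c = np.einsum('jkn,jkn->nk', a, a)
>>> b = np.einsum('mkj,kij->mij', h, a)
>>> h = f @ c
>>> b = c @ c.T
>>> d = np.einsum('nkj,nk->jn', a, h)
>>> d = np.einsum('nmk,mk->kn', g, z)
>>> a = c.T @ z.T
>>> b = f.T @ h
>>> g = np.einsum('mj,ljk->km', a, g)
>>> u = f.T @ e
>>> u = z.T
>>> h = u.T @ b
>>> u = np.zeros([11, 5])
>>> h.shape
(29, 11)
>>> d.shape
(7, 7)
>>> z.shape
(29, 7)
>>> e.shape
(5, 7)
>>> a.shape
(11, 29)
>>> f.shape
(5, 7)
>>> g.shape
(7, 11)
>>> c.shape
(7, 11)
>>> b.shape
(7, 11)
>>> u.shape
(11, 5)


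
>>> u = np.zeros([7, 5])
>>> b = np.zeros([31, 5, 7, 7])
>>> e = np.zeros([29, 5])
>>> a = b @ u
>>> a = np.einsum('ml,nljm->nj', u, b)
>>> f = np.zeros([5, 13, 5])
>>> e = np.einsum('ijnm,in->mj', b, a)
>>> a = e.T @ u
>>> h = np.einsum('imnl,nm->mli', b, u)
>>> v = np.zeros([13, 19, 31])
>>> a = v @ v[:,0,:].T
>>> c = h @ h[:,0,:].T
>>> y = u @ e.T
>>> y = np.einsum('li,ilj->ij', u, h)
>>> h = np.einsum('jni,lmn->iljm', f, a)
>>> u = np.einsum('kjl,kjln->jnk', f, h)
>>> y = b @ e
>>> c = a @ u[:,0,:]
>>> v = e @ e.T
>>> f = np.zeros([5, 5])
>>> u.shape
(13, 19, 5)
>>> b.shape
(31, 5, 7, 7)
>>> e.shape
(7, 5)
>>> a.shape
(13, 19, 13)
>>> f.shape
(5, 5)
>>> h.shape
(5, 13, 5, 19)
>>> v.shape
(7, 7)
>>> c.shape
(13, 19, 5)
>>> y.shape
(31, 5, 7, 5)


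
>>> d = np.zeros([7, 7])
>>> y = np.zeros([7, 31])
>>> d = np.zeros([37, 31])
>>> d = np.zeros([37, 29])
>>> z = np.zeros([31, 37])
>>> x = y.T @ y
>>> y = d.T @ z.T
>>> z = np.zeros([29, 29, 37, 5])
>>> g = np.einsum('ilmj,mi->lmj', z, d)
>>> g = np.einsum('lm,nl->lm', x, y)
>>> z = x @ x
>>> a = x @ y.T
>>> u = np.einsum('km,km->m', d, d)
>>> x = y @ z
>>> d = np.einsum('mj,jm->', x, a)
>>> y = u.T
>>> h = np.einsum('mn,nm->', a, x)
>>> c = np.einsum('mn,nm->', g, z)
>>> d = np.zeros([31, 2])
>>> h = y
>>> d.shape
(31, 2)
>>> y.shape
(29,)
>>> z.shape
(31, 31)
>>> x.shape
(29, 31)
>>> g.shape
(31, 31)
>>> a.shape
(31, 29)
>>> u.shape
(29,)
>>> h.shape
(29,)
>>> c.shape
()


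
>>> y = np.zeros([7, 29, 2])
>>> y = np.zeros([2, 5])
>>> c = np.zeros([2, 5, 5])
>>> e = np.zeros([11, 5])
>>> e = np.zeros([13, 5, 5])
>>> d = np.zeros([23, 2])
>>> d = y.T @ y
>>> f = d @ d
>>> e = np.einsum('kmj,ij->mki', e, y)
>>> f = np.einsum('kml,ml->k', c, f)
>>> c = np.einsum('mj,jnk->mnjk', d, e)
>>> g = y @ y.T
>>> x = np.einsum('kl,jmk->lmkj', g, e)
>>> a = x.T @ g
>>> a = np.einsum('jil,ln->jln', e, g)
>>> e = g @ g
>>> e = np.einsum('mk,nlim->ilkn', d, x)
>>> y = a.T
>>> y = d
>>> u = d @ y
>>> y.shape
(5, 5)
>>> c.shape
(5, 13, 5, 2)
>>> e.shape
(2, 13, 5, 2)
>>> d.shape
(5, 5)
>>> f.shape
(2,)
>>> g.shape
(2, 2)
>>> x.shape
(2, 13, 2, 5)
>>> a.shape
(5, 2, 2)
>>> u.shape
(5, 5)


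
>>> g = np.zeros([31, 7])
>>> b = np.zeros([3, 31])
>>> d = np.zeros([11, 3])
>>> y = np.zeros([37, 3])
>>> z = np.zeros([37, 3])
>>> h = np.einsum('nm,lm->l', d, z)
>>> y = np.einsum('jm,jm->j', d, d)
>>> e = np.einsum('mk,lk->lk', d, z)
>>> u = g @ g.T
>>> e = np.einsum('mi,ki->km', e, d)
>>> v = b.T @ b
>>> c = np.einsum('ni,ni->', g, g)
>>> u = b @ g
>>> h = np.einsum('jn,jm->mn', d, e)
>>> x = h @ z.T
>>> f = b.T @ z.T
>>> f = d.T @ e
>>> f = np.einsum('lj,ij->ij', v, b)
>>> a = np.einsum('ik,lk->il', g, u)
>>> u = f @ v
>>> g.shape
(31, 7)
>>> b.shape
(3, 31)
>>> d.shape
(11, 3)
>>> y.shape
(11,)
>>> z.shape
(37, 3)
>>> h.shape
(37, 3)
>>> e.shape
(11, 37)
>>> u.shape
(3, 31)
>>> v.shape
(31, 31)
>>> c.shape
()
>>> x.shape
(37, 37)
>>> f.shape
(3, 31)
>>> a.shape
(31, 3)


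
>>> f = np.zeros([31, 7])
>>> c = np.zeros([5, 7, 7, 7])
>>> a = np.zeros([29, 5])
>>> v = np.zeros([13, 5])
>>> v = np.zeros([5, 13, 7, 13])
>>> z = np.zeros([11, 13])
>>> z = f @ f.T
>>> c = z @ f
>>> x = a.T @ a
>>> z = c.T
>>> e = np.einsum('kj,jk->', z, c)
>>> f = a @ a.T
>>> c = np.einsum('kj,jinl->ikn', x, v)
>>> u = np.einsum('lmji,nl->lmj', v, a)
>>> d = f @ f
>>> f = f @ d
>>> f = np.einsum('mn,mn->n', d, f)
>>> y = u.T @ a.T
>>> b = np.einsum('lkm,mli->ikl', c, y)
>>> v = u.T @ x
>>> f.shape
(29,)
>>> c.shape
(13, 5, 7)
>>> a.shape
(29, 5)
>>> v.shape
(7, 13, 5)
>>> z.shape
(7, 31)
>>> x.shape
(5, 5)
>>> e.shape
()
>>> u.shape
(5, 13, 7)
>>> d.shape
(29, 29)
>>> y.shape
(7, 13, 29)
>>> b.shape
(29, 5, 13)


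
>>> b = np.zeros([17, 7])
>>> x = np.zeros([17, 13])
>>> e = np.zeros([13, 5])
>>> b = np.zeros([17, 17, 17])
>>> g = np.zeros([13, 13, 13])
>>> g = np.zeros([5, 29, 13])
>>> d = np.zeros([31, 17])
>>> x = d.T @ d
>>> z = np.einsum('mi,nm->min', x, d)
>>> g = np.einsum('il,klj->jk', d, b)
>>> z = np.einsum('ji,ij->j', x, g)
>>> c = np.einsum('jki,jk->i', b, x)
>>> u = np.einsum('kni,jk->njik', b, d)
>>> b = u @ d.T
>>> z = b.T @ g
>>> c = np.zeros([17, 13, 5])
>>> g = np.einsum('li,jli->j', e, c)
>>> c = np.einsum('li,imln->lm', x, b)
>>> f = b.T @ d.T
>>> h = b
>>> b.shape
(17, 31, 17, 31)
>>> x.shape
(17, 17)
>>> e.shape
(13, 5)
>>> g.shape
(17,)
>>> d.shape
(31, 17)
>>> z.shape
(31, 17, 31, 17)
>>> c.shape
(17, 31)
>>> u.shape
(17, 31, 17, 17)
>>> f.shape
(31, 17, 31, 31)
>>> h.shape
(17, 31, 17, 31)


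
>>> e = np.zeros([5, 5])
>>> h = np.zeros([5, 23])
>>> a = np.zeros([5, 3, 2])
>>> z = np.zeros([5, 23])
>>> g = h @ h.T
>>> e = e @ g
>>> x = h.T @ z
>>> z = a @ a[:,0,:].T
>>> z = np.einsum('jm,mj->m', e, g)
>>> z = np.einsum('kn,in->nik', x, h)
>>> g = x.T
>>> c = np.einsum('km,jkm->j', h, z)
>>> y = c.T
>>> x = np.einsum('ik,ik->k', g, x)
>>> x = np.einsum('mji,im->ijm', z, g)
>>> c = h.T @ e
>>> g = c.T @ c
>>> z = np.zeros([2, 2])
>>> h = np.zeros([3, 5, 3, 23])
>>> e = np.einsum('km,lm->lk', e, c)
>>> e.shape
(23, 5)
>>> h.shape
(3, 5, 3, 23)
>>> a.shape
(5, 3, 2)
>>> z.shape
(2, 2)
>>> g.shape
(5, 5)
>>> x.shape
(23, 5, 23)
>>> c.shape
(23, 5)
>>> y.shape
(23,)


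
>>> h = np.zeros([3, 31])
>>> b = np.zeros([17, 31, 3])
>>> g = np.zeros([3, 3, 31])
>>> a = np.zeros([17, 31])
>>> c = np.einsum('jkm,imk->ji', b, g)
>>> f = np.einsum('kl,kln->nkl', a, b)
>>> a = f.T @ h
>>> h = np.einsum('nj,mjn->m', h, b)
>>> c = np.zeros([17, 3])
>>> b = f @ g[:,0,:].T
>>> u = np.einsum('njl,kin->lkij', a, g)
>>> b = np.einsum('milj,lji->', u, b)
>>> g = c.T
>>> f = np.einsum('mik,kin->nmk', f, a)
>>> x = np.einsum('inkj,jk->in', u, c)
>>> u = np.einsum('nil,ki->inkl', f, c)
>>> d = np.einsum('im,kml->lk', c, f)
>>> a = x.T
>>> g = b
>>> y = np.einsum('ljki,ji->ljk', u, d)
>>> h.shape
(17,)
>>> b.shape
()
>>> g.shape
()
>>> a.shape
(3, 31)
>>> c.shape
(17, 3)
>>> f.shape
(31, 3, 31)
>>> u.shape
(3, 31, 17, 31)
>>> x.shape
(31, 3)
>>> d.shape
(31, 31)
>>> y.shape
(3, 31, 17)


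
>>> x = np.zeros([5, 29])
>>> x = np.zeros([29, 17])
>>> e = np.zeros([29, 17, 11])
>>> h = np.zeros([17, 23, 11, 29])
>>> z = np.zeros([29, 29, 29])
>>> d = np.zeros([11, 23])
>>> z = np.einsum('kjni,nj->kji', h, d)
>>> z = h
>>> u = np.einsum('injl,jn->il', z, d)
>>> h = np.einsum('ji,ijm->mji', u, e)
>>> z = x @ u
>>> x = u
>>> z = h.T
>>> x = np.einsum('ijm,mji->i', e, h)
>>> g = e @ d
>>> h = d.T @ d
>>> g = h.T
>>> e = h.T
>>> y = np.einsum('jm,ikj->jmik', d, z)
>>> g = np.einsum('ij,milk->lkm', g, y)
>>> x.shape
(29,)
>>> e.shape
(23, 23)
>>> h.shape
(23, 23)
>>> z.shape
(29, 17, 11)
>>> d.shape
(11, 23)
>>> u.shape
(17, 29)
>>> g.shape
(29, 17, 11)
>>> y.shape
(11, 23, 29, 17)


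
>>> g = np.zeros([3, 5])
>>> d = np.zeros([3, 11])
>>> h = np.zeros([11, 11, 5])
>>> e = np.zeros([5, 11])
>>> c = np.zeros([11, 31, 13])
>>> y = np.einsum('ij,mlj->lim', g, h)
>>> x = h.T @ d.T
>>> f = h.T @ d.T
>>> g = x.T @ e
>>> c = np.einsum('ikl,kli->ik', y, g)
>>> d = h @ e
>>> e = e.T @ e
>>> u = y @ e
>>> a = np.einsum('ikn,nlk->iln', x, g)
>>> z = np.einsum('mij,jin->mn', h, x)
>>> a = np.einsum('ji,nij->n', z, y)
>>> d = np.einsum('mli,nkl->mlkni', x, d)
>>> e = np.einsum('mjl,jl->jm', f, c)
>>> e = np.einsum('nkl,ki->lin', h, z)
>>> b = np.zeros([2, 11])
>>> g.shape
(3, 11, 11)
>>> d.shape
(5, 11, 11, 11, 3)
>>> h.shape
(11, 11, 5)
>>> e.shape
(5, 3, 11)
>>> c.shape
(11, 3)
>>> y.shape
(11, 3, 11)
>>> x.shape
(5, 11, 3)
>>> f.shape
(5, 11, 3)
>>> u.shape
(11, 3, 11)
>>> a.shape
(11,)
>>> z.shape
(11, 3)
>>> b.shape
(2, 11)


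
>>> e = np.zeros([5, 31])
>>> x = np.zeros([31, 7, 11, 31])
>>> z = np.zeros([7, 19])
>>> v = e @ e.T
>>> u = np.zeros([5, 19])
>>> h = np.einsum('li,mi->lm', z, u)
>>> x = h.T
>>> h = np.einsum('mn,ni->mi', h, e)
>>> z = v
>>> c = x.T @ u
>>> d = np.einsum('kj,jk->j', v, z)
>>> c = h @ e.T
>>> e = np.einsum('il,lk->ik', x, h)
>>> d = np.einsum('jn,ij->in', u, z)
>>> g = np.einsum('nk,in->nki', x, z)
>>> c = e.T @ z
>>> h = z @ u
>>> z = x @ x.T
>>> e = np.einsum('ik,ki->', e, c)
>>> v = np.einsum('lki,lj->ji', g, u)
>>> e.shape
()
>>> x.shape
(5, 7)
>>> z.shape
(5, 5)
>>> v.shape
(19, 5)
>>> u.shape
(5, 19)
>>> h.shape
(5, 19)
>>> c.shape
(31, 5)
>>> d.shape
(5, 19)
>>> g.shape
(5, 7, 5)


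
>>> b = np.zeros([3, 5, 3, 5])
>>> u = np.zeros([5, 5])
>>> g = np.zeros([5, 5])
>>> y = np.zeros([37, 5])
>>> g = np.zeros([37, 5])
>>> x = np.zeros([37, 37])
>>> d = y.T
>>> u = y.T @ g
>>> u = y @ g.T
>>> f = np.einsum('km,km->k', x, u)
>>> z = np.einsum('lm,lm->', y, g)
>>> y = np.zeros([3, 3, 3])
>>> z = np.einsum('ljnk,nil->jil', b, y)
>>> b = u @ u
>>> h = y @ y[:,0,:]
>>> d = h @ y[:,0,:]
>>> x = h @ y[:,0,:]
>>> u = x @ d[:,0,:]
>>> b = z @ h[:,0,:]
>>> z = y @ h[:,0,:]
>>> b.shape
(5, 3, 3)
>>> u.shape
(3, 3, 3)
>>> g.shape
(37, 5)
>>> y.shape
(3, 3, 3)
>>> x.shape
(3, 3, 3)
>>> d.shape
(3, 3, 3)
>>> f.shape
(37,)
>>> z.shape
(3, 3, 3)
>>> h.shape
(3, 3, 3)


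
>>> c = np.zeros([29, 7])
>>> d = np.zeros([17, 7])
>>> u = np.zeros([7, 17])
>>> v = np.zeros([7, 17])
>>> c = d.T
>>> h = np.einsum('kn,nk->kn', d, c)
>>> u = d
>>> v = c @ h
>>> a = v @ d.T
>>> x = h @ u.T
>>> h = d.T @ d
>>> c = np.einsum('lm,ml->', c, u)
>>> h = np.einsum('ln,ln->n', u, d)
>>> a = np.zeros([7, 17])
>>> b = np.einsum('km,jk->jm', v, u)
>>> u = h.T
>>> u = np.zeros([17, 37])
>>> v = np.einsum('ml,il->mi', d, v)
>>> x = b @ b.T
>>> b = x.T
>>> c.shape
()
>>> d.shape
(17, 7)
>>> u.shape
(17, 37)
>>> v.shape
(17, 7)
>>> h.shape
(7,)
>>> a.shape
(7, 17)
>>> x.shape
(17, 17)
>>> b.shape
(17, 17)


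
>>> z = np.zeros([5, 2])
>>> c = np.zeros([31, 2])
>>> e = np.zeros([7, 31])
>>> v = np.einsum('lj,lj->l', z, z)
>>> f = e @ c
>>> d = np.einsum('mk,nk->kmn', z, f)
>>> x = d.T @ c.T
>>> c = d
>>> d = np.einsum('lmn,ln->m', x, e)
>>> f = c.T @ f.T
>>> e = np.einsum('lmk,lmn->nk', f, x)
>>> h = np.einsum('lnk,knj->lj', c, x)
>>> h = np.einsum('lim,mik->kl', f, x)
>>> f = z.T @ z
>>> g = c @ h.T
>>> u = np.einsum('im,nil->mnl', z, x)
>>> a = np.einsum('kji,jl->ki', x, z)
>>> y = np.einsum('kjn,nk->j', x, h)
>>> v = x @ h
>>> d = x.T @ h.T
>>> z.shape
(5, 2)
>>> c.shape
(2, 5, 7)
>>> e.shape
(31, 7)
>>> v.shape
(7, 5, 7)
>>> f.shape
(2, 2)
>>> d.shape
(31, 5, 31)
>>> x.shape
(7, 5, 31)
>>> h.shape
(31, 7)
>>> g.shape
(2, 5, 31)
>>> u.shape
(2, 7, 31)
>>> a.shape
(7, 31)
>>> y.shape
(5,)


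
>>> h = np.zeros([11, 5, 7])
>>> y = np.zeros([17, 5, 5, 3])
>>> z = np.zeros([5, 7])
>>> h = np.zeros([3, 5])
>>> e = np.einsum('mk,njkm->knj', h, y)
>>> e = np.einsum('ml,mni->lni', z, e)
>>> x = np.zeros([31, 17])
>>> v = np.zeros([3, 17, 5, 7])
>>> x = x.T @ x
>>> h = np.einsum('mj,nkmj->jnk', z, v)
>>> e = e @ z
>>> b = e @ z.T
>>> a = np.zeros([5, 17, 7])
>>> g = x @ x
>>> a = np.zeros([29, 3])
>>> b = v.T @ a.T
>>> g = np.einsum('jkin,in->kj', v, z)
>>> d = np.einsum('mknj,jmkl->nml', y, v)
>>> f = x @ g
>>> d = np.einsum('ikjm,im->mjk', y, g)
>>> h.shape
(7, 3, 17)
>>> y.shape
(17, 5, 5, 3)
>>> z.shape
(5, 7)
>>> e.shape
(7, 17, 7)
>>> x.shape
(17, 17)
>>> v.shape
(3, 17, 5, 7)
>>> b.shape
(7, 5, 17, 29)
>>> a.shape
(29, 3)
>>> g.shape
(17, 3)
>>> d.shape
(3, 5, 5)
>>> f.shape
(17, 3)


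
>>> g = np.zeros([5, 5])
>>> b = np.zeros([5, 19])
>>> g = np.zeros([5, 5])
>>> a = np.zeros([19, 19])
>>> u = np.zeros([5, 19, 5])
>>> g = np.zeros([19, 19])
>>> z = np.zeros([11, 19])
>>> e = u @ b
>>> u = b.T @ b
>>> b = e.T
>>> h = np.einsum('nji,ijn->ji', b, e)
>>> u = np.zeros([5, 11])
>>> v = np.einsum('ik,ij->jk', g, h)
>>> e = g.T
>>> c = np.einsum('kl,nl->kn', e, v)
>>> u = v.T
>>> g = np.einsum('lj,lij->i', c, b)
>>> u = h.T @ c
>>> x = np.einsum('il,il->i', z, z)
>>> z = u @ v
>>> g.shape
(19,)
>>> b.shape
(19, 19, 5)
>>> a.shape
(19, 19)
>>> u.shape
(5, 5)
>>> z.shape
(5, 19)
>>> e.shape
(19, 19)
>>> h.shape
(19, 5)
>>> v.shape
(5, 19)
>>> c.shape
(19, 5)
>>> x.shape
(11,)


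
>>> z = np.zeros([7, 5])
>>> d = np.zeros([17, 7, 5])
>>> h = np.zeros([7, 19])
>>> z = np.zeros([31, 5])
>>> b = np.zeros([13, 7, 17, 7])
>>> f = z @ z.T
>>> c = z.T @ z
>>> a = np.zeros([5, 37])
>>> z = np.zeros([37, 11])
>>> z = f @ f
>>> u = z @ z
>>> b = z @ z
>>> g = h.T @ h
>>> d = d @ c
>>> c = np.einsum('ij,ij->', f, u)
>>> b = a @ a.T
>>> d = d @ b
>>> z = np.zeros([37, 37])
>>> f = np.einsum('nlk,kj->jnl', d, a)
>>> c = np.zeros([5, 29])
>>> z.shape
(37, 37)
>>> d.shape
(17, 7, 5)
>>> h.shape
(7, 19)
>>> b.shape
(5, 5)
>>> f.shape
(37, 17, 7)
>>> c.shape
(5, 29)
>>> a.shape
(5, 37)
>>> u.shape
(31, 31)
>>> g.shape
(19, 19)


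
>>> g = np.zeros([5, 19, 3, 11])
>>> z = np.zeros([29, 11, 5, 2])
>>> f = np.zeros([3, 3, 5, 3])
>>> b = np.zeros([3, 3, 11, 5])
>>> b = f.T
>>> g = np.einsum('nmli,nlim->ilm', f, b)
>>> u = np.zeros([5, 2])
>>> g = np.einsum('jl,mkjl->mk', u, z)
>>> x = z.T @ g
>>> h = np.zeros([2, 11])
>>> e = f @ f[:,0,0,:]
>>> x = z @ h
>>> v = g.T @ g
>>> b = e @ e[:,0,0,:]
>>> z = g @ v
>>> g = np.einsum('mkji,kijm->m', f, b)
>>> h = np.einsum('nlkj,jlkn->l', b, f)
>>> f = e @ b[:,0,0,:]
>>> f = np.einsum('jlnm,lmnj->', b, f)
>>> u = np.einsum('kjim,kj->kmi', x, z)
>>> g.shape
(3,)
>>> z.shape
(29, 11)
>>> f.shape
()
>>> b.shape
(3, 3, 5, 3)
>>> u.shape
(29, 11, 5)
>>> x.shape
(29, 11, 5, 11)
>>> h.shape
(3,)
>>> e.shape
(3, 3, 5, 3)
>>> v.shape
(11, 11)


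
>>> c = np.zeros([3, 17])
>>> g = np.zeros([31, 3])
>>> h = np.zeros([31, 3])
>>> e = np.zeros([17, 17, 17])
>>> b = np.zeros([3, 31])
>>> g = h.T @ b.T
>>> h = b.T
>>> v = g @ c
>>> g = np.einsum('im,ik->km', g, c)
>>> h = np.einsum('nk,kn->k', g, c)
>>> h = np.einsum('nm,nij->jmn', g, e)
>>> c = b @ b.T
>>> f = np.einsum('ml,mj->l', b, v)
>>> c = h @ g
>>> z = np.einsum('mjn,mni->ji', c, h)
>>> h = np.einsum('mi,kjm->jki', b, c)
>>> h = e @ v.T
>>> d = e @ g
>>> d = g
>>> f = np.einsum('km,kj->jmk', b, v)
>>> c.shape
(17, 3, 3)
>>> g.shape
(17, 3)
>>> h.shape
(17, 17, 3)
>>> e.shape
(17, 17, 17)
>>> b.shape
(3, 31)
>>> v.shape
(3, 17)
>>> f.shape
(17, 31, 3)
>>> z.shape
(3, 17)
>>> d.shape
(17, 3)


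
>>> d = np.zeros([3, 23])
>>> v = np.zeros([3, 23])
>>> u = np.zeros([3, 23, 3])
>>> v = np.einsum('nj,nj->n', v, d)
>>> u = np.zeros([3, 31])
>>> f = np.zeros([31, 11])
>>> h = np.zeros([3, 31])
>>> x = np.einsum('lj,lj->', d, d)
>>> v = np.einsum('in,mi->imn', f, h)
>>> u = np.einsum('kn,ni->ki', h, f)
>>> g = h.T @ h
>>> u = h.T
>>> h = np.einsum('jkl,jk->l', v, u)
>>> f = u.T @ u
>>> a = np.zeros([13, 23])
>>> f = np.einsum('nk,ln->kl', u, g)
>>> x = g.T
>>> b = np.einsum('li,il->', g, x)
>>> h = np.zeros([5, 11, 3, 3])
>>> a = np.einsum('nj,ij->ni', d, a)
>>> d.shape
(3, 23)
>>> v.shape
(31, 3, 11)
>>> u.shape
(31, 3)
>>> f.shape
(3, 31)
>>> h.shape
(5, 11, 3, 3)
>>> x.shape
(31, 31)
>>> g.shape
(31, 31)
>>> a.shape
(3, 13)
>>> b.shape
()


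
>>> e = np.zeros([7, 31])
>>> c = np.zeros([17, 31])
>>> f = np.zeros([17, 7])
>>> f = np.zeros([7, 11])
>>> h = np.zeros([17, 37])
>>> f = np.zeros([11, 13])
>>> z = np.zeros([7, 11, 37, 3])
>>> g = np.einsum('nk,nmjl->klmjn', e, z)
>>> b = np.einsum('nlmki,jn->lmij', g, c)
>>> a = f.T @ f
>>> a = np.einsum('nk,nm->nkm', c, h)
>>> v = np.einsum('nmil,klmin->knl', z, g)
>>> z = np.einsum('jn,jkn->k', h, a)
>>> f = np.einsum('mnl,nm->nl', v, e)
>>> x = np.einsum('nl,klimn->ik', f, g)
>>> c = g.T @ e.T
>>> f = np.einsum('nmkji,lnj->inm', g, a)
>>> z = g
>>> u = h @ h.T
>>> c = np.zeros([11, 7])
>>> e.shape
(7, 31)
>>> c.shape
(11, 7)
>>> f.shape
(7, 31, 3)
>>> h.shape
(17, 37)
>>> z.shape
(31, 3, 11, 37, 7)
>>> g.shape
(31, 3, 11, 37, 7)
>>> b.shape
(3, 11, 7, 17)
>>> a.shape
(17, 31, 37)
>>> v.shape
(31, 7, 3)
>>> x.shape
(11, 31)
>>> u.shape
(17, 17)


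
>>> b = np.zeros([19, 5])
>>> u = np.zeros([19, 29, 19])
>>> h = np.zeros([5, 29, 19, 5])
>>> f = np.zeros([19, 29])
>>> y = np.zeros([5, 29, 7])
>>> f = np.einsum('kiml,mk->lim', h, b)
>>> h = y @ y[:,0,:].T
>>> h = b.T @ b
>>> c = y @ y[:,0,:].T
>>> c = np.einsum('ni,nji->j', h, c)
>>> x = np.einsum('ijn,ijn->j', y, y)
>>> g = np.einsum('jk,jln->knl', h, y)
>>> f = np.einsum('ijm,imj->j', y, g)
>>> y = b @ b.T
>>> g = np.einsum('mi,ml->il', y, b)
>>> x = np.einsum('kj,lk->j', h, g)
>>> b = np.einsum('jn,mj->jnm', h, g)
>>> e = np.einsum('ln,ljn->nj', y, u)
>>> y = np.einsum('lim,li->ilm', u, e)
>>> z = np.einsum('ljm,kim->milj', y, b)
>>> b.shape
(5, 5, 19)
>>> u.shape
(19, 29, 19)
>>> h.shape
(5, 5)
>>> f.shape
(29,)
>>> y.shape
(29, 19, 19)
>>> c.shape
(29,)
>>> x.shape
(5,)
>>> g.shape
(19, 5)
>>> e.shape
(19, 29)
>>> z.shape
(19, 5, 29, 19)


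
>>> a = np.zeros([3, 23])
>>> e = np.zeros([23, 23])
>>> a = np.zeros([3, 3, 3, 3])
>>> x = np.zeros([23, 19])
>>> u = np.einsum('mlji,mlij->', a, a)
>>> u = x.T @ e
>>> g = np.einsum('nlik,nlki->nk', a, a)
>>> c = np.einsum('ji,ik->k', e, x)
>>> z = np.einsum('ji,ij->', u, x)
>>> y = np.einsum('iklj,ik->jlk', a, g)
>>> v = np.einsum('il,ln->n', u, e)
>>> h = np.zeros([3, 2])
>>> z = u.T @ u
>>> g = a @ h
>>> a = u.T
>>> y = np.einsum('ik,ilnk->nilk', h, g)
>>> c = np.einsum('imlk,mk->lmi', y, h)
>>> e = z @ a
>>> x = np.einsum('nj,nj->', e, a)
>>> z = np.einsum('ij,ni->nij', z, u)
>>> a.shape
(23, 19)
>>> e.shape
(23, 19)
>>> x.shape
()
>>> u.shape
(19, 23)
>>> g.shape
(3, 3, 3, 2)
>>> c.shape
(3, 3, 3)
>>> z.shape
(19, 23, 23)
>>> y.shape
(3, 3, 3, 2)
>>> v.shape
(23,)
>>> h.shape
(3, 2)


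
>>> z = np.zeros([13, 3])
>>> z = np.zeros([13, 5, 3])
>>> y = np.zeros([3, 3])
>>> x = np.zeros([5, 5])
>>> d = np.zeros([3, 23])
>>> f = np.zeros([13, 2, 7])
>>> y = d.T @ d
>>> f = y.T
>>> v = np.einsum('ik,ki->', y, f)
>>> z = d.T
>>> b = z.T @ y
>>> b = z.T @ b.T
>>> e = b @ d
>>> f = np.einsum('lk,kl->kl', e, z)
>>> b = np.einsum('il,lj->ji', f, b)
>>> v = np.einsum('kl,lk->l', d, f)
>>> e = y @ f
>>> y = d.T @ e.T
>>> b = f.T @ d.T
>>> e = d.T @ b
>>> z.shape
(23, 3)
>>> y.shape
(23, 23)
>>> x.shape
(5, 5)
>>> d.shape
(3, 23)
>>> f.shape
(23, 3)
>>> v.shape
(23,)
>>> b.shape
(3, 3)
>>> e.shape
(23, 3)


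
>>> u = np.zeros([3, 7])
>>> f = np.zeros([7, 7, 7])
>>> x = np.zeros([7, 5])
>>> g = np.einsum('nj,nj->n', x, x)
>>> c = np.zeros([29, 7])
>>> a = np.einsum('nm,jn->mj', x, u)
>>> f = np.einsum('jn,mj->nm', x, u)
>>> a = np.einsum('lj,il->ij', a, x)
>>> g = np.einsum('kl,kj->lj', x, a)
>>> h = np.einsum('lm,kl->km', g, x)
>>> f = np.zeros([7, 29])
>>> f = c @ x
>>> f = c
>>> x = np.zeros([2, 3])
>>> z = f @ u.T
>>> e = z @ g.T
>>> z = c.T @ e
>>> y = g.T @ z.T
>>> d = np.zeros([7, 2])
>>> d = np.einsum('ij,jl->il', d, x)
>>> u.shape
(3, 7)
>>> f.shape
(29, 7)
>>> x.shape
(2, 3)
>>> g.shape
(5, 3)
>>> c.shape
(29, 7)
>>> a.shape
(7, 3)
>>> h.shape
(7, 3)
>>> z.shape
(7, 5)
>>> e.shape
(29, 5)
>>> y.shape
(3, 7)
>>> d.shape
(7, 3)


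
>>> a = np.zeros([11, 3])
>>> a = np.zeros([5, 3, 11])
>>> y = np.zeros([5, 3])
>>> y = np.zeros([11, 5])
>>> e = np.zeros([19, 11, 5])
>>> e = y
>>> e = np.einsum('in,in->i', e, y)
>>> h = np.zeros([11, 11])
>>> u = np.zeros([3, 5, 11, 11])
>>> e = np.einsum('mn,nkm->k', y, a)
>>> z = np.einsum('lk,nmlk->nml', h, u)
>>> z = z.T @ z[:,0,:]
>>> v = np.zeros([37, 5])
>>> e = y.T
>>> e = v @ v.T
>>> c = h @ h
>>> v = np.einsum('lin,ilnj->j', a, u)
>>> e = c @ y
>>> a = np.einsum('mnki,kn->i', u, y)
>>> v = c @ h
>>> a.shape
(11,)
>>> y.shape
(11, 5)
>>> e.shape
(11, 5)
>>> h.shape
(11, 11)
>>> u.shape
(3, 5, 11, 11)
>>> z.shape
(11, 5, 11)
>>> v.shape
(11, 11)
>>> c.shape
(11, 11)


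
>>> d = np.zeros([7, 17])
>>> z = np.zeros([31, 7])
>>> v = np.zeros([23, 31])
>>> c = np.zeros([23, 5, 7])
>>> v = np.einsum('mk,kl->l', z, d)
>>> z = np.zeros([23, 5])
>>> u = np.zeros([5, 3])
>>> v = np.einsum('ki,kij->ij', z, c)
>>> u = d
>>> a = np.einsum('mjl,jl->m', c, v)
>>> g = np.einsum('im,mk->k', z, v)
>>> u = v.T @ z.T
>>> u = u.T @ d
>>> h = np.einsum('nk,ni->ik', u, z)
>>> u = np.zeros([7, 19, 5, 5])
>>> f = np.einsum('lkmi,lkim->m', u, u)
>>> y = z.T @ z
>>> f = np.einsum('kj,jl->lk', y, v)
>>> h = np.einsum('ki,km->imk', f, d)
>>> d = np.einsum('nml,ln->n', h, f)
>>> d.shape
(5,)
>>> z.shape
(23, 5)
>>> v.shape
(5, 7)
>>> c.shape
(23, 5, 7)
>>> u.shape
(7, 19, 5, 5)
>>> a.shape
(23,)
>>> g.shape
(7,)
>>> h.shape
(5, 17, 7)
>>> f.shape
(7, 5)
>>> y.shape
(5, 5)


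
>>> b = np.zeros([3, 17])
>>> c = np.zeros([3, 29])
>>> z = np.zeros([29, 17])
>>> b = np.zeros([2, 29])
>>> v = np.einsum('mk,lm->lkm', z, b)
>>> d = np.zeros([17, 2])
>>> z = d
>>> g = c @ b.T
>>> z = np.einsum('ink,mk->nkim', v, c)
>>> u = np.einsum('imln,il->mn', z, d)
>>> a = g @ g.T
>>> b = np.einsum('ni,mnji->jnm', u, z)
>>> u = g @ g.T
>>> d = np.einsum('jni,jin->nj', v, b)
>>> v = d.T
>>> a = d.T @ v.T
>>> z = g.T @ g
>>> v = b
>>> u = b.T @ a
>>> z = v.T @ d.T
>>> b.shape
(2, 29, 17)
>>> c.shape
(3, 29)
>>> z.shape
(17, 29, 17)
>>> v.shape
(2, 29, 17)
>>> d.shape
(17, 2)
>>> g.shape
(3, 2)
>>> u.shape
(17, 29, 2)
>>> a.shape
(2, 2)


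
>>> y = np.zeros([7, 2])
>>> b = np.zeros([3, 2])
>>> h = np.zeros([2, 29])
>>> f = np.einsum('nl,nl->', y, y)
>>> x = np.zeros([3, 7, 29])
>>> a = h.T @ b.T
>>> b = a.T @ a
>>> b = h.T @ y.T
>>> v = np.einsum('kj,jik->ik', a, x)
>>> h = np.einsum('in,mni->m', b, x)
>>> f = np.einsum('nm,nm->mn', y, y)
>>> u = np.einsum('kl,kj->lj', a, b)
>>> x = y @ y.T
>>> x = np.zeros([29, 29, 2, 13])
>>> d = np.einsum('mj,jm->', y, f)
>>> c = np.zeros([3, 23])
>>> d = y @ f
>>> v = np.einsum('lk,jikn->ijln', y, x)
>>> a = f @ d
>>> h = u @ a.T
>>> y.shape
(7, 2)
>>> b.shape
(29, 7)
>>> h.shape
(3, 2)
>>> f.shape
(2, 7)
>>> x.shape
(29, 29, 2, 13)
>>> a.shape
(2, 7)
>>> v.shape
(29, 29, 7, 13)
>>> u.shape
(3, 7)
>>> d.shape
(7, 7)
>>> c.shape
(3, 23)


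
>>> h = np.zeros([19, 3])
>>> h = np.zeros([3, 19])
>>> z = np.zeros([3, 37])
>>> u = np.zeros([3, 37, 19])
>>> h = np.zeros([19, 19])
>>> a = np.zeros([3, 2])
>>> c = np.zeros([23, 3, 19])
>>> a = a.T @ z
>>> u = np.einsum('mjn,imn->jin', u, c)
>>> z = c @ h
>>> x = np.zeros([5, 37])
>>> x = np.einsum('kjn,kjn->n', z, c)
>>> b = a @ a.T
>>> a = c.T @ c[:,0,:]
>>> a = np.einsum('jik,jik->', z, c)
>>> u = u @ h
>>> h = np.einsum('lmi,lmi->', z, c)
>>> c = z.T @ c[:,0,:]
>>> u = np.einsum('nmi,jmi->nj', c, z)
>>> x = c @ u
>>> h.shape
()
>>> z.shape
(23, 3, 19)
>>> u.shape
(19, 23)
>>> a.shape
()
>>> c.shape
(19, 3, 19)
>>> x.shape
(19, 3, 23)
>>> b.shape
(2, 2)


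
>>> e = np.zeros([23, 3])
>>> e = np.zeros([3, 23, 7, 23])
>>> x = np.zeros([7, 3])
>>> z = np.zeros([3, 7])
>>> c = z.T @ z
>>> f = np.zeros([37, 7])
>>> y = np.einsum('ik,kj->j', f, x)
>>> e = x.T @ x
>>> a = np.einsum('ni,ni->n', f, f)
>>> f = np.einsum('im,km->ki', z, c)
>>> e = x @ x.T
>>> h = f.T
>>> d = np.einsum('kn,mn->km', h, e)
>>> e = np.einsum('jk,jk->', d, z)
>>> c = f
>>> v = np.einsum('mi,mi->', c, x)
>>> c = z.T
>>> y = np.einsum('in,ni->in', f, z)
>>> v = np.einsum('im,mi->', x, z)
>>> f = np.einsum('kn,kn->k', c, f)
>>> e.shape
()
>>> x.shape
(7, 3)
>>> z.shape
(3, 7)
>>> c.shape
(7, 3)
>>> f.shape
(7,)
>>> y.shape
(7, 3)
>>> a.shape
(37,)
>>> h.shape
(3, 7)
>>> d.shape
(3, 7)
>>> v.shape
()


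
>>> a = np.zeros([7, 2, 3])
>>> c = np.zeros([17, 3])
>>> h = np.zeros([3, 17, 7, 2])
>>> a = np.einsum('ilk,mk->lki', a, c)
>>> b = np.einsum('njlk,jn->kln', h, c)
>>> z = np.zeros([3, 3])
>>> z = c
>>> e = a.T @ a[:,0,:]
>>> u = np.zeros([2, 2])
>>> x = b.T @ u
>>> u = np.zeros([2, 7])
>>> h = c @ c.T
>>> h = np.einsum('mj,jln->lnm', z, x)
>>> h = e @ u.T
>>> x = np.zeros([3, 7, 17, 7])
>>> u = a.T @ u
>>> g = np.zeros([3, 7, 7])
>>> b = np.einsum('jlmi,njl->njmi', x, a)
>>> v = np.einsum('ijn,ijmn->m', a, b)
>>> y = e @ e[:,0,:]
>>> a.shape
(2, 3, 7)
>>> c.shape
(17, 3)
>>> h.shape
(7, 3, 2)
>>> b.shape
(2, 3, 17, 7)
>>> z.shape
(17, 3)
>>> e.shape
(7, 3, 7)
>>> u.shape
(7, 3, 7)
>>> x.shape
(3, 7, 17, 7)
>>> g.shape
(3, 7, 7)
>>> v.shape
(17,)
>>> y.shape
(7, 3, 7)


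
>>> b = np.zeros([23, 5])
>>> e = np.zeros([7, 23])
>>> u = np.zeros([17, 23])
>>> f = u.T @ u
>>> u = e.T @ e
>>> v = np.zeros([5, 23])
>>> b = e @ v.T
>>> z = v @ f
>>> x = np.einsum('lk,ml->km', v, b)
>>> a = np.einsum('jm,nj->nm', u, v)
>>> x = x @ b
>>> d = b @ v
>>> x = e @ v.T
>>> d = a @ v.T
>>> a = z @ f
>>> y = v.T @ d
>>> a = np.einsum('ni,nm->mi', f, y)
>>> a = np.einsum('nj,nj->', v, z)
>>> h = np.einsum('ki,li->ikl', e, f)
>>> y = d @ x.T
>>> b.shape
(7, 5)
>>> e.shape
(7, 23)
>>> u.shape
(23, 23)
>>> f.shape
(23, 23)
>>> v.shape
(5, 23)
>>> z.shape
(5, 23)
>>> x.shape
(7, 5)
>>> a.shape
()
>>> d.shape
(5, 5)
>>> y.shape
(5, 7)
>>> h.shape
(23, 7, 23)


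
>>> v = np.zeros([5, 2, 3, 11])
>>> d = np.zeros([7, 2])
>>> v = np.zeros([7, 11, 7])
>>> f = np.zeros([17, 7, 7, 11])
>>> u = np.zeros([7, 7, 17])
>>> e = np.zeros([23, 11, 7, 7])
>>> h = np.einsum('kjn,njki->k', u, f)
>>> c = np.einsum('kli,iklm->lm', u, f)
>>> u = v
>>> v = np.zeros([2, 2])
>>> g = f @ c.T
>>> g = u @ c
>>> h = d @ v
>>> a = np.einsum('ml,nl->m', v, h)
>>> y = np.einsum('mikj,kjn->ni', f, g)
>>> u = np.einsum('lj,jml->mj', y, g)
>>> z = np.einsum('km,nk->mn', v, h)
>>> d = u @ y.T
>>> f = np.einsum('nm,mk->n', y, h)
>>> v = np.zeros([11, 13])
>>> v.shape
(11, 13)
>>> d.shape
(11, 11)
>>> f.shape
(11,)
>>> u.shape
(11, 7)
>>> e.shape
(23, 11, 7, 7)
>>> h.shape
(7, 2)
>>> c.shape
(7, 11)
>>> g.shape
(7, 11, 11)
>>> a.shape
(2,)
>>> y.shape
(11, 7)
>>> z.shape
(2, 7)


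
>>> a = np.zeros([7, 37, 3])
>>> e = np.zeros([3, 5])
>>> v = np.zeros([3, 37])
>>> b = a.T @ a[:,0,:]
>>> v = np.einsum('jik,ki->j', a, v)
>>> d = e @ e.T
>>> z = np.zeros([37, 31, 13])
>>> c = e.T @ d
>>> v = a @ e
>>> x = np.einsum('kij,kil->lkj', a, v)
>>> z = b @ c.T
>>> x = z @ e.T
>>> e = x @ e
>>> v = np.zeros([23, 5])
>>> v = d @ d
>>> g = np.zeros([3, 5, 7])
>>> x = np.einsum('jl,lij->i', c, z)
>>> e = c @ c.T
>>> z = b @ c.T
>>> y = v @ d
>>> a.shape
(7, 37, 3)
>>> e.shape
(5, 5)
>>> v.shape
(3, 3)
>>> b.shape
(3, 37, 3)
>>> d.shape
(3, 3)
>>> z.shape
(3, 37, 5)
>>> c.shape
(5, 3)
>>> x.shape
(37,)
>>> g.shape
(3, 5, 7)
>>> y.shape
(3, 3)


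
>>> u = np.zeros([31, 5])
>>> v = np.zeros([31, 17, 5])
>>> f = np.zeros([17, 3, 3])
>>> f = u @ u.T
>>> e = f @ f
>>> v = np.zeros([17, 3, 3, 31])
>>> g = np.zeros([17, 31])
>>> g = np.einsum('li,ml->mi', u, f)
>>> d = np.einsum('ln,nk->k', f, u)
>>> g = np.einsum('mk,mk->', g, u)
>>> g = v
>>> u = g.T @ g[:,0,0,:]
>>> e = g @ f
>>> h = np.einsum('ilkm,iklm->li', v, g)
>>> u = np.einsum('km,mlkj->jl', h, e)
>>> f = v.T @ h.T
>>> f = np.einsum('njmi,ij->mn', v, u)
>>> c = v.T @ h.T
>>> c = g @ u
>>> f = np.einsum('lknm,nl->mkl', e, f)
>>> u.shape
(31, 3)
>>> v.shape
(17, 3, 3, 31)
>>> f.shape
(31, 3, 17)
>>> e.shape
(17, 3, 3, 31)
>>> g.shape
(17, 3, 3, 31)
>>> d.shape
(5,)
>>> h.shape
(3, 17)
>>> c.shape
(17, 3, 3, 3)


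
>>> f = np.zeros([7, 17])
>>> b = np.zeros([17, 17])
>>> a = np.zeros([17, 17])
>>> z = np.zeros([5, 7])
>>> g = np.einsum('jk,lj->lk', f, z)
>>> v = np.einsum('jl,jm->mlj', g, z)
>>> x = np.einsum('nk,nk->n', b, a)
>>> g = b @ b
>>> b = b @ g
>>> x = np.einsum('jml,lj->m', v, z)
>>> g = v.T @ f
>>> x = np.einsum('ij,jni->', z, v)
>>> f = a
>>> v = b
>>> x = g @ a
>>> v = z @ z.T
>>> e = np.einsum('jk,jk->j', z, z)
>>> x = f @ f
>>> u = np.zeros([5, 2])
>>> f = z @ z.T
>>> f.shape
(5, 5)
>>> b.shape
(17, 17)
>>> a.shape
(17, 17)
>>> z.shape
(5, 7)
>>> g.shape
(5, 17, 17)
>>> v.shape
(5, 5)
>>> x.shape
(17, 17)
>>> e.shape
(5,)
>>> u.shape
(5, 2)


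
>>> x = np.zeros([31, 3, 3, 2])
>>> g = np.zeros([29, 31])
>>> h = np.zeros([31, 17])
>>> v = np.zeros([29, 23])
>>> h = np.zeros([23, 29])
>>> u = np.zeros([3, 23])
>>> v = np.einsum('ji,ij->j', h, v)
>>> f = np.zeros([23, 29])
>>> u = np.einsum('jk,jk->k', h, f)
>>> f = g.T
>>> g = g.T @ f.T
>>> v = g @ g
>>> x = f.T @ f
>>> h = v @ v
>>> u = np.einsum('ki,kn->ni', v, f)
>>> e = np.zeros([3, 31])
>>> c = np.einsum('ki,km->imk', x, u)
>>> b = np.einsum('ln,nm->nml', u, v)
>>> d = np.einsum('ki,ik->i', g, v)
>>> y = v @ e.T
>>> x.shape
(29, 29)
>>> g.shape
(31, 31)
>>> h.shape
(31, 31)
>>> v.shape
(31, 31)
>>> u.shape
(29, 31)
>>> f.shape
(31, 29)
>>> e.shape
(3, 31)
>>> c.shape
(29, 31, 29)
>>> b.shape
(31, 31, 29)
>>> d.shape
(31,)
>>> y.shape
(31, 3)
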